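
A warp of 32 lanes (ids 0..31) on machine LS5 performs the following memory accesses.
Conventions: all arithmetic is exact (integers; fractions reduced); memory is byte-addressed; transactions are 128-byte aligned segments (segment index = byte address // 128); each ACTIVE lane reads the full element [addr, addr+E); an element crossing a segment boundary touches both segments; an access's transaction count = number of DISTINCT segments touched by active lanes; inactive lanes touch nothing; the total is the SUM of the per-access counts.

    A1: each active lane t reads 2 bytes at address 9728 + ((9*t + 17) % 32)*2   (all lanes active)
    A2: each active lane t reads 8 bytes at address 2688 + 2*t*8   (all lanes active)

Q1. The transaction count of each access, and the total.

A1: 1 transaction
A2: 4 transactions

Answer: 1,4; total 5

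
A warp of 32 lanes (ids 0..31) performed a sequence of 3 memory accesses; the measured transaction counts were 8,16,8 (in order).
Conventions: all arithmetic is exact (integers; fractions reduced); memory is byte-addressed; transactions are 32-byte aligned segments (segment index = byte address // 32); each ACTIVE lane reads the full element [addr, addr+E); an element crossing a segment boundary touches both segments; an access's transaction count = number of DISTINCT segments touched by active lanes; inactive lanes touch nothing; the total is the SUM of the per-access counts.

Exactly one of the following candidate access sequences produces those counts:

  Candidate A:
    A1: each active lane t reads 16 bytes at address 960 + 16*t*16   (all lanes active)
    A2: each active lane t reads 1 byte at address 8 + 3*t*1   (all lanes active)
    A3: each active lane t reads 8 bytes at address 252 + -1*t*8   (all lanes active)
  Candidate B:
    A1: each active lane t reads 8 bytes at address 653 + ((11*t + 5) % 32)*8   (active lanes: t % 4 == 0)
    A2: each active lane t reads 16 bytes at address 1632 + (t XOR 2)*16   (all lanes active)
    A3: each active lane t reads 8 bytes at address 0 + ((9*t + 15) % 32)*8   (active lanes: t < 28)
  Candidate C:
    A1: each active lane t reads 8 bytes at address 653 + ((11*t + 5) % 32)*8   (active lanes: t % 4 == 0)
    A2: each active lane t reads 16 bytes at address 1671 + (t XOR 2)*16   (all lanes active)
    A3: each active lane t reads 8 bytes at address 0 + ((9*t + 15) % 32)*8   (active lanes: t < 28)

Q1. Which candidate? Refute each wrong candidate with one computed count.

A: A1 gives 32 transactions, not 8
C: A2 gives 17 transactions, not 16
B: all counts match (8,16,8)

Answer: B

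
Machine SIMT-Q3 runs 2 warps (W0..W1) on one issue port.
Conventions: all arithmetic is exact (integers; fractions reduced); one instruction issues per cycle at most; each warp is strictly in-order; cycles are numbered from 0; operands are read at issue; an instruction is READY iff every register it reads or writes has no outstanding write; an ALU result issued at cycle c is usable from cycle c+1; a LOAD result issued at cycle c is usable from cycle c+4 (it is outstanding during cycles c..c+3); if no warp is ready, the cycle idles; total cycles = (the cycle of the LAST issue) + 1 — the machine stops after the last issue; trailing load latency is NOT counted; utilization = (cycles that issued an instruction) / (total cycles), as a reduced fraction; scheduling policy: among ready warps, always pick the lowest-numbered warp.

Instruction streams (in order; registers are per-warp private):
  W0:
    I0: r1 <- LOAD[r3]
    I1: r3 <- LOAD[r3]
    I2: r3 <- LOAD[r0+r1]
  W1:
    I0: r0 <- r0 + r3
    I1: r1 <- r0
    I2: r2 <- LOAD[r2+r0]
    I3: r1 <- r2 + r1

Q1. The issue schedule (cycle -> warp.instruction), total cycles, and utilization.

cycle 0: W0.I0
cycle 1: W0.I1
cycle 2: W1.I0
cycle 3: W1.I1
cycle 4: W1.I2
cycle 5: W0.I2
cycle 6: idle
cycle 7: idle
cycle 8: W1.I3

Answer: 9 cycles, utilization 7/9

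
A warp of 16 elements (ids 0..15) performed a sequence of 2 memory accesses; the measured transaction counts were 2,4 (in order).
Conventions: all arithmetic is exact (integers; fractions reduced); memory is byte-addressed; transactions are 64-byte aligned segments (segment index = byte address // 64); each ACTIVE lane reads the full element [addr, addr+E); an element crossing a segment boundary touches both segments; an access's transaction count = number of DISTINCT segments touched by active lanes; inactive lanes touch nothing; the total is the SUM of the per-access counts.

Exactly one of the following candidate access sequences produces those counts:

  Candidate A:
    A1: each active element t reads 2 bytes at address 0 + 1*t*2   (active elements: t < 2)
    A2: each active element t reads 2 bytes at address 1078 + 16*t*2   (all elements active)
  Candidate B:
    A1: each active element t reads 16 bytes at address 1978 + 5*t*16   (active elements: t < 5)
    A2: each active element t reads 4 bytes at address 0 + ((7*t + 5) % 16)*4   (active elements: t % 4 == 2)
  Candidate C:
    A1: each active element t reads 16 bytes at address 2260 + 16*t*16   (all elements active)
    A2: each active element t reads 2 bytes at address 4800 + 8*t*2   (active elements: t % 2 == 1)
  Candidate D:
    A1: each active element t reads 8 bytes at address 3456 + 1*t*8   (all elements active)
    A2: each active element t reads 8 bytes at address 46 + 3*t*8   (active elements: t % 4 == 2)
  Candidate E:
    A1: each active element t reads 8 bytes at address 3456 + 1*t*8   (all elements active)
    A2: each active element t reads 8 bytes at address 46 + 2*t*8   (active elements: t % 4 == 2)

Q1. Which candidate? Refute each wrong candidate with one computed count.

A: A1 gives 1 transaction, not 2
B: A1 gives 7 transactions, not 2
C: A1 gives 16 transactions, not 2
D: A2 gives 6 transactions, not 4
E: all counts match (2,4)

Answer: E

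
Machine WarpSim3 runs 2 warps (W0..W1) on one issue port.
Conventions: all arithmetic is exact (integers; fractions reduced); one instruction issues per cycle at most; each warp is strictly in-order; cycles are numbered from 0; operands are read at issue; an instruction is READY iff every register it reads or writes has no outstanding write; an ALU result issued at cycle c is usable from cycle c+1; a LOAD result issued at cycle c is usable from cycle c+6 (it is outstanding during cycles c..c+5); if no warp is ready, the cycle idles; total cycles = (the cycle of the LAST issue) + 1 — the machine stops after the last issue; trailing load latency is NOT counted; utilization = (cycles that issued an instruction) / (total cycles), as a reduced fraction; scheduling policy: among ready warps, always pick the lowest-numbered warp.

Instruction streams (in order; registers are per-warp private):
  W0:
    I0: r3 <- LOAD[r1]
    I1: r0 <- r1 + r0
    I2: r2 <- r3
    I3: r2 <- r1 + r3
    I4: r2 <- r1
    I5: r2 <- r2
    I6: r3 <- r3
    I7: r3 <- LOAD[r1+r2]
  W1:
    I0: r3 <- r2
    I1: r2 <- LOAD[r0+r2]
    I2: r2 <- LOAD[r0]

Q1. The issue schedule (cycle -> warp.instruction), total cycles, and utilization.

cycle 0: W0.I0
cycle 1: W0.I1
cycle 2: W1.I0
cycle 3: W1.I1
cycle 4: idle
cycle 5: idle
cycle 6: W0.I2
cycle 7: W0.I3
cycle 8: W0.I4
cycle 9: W0.I5
cycle 10: W0.I6
cycle 11: W0.I7
cycle 12: W1.I2

Answer: 13 cycles, utilization 11/13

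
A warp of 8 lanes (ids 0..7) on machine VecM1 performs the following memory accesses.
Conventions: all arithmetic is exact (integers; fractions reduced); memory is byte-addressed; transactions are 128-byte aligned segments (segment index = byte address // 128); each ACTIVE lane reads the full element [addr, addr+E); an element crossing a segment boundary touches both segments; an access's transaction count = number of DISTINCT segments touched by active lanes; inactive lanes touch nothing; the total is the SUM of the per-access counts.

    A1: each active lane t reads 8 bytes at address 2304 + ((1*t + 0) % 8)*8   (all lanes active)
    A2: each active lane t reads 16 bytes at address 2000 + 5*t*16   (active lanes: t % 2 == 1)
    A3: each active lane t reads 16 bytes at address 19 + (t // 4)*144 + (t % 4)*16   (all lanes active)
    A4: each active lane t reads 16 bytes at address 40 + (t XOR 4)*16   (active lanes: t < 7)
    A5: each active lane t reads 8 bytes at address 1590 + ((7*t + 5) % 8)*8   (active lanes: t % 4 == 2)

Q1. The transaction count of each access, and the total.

A1: 1 transaction
A2: 4 transactions
A3: 2 transactions
A4: 2 transactions
A5: 1 transaction

Answer: 1,4,2,2,1; total 10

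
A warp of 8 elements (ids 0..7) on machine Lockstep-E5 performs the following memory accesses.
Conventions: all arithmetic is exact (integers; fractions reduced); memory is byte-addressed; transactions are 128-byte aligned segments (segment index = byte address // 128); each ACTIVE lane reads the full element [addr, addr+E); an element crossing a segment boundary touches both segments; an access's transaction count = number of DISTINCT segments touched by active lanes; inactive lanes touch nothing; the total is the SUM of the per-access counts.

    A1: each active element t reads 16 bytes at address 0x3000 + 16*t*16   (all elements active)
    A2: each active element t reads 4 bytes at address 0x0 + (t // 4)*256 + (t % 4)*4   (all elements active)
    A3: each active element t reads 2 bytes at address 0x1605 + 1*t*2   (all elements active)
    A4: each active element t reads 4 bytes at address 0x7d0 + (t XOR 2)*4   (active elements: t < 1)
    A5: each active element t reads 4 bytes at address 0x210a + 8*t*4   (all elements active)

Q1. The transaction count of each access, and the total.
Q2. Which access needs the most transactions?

A1: 8 transactions
A2: 2 transactions
A3: 1 transaction
A4: 1 transaction
A5: 2 transactions

Answer: 8,2,1,1,2; total 14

Answer: A1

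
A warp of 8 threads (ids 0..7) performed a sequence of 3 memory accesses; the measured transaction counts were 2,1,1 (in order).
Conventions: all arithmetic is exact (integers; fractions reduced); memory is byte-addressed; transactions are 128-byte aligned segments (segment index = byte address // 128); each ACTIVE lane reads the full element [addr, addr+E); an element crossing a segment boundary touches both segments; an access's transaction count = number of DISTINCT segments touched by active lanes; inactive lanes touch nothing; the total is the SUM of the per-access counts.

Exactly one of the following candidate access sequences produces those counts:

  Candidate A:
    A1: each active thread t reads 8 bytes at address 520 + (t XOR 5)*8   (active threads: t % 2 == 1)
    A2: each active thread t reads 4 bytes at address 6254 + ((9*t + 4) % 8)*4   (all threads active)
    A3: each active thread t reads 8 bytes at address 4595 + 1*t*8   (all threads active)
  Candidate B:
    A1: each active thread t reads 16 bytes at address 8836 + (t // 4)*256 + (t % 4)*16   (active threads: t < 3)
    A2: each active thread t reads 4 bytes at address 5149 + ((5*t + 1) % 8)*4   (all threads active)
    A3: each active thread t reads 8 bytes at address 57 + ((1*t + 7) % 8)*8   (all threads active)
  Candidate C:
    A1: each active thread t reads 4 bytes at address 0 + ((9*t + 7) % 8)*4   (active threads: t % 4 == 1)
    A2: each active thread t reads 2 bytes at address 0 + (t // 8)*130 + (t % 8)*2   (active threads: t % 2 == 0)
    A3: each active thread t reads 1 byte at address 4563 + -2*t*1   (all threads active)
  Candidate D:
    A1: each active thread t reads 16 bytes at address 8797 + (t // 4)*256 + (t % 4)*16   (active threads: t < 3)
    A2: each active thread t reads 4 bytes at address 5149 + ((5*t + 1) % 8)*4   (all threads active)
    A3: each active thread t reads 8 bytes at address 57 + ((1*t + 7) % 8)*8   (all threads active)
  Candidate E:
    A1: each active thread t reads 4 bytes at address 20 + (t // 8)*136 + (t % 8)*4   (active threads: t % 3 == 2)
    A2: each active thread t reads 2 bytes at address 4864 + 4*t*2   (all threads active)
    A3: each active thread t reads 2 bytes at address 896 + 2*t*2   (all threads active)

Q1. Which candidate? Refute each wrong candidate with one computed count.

A: A1 gives 1 transaction, not 2
B: A1 gives 1 transaction, not 2
C: A1 gives 1 transaction, not 2
E: A1 gives 1 transaction, not 2
D: all counts match (2,1,1)

Answer: D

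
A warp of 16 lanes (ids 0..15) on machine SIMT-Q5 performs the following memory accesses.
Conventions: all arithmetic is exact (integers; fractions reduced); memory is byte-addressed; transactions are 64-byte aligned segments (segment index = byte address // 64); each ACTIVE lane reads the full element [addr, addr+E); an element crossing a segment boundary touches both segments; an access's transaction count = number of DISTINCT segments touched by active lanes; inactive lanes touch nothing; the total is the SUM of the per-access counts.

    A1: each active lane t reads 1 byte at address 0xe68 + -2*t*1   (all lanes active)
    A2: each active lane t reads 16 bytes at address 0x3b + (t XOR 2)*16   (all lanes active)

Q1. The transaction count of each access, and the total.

A1: 1 transaction
A2: 5 transactions

Answer: 1,5; total 6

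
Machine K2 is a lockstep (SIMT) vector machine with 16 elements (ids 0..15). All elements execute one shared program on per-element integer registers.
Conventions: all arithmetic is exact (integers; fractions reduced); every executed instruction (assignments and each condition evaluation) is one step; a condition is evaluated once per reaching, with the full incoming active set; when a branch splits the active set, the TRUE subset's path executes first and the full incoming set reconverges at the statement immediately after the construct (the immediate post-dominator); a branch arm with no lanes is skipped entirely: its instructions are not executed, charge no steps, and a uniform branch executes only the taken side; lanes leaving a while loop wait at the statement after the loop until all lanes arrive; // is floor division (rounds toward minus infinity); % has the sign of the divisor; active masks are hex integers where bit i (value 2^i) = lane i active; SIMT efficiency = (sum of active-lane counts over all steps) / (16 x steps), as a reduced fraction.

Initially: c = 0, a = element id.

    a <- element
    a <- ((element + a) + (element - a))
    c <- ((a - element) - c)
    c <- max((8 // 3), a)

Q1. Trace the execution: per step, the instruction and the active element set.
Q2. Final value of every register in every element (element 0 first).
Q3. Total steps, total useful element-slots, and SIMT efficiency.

step 0: a <- element                 0xffff
step 1: a <- ((element + a) + (element - a)) 0xffff
step 2: c <- ((a - element) - c)     0xffff
step 3: c <- max((8 // 3), a)        0xffff

Answer: 4 steps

c: 2,2,4,6,8,10,12,14,16,18,20,22,24,26,28,30
a: 0,2,4,6,8,10,12,14,16,18,20,22,24,26,28,30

steps = 4; useful = 64; efficiency = 64/64 = 1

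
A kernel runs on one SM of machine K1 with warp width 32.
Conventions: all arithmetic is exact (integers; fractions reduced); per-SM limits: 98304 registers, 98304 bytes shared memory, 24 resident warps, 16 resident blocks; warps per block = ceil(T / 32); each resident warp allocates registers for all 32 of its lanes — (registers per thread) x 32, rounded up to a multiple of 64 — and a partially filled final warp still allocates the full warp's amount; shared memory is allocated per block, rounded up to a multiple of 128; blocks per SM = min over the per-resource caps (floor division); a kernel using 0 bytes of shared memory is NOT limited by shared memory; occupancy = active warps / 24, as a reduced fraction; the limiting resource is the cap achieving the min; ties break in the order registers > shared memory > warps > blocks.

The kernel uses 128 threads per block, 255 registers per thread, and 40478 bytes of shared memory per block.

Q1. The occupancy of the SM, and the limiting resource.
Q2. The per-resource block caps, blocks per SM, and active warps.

Answer: occupancy 1/3, limited by shared memory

registers: 3 blocks
shared memory: 2 blocks
warps: 6 blocks
blocks: 16 blocks

Answer: 2 blocks, 8 active warps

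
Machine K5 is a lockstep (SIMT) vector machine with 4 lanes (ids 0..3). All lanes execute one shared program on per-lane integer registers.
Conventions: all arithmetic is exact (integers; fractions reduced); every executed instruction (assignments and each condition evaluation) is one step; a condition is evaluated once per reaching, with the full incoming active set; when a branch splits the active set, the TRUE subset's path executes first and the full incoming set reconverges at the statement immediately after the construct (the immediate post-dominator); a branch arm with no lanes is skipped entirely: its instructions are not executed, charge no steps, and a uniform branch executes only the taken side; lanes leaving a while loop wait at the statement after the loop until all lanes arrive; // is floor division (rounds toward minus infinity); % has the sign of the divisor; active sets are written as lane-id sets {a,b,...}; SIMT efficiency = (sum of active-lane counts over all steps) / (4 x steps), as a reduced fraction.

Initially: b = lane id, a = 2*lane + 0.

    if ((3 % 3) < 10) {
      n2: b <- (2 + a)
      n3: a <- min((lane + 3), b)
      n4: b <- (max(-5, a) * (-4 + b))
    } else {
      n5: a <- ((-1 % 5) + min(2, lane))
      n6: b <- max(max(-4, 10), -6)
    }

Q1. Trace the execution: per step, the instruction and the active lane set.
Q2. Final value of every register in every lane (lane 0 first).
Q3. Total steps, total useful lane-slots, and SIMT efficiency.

step 0: eval ((3 % 3) < 10)          {0,1,2,3}
step 1: b <- (2 + a)                 {0,1,2,3}
step 2: a <- min((lane + 3), b)      {0,1,2,3}
step 3: b <- (max(-5, a) * (-4 + b)) {0,1,2,3}

Answer: 4 steps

b: -4,0,10,24
a: 2,4,5,6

steps = 4; useful = 16; efficiency = 16/16 = 1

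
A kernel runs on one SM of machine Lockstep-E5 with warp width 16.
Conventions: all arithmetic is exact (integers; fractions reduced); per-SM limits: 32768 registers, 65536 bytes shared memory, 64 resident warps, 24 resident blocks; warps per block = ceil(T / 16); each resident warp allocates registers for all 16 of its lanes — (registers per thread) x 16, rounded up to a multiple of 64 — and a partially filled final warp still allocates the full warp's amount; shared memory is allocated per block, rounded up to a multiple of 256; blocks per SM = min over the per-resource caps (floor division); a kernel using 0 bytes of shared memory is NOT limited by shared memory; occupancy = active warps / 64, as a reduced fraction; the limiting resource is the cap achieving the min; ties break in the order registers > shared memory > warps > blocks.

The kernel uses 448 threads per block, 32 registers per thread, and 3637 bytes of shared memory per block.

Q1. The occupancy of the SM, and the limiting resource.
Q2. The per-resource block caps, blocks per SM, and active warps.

Answer: occupancy 7/8, limited by registers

registers: 2 blocks
shared memory: 17 blocks
warps: 2 blocks
blocks: 24 blocks

Answer: 2 blocks, 56 active warps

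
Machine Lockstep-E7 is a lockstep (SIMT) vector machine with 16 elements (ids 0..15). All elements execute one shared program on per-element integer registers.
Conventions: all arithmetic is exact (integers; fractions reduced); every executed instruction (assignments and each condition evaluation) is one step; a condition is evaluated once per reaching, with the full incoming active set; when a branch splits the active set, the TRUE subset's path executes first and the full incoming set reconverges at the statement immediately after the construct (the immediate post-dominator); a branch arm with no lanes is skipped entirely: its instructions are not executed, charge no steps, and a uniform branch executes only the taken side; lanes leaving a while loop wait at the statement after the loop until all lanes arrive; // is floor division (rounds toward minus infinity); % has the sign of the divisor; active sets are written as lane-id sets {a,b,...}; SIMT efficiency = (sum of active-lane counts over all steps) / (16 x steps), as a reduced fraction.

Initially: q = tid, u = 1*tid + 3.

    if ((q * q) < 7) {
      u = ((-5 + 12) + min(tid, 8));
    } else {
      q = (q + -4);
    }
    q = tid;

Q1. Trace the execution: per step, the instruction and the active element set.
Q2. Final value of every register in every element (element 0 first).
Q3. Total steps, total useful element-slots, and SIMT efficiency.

step 0: eval ((q * q) < 7)           {0,1,2,3,4,5,6,7,8,9,10,11,12,13,14,15}
step 1: u <- ((-5 + 12) + min(tid, 8)) {0,1,2}
step 2: q <- (q + -4)                {3,4,5,6,7,8,9,10,11,12,13,14,15}
step 3: q <- tid                     {0,1,2,3,4,5,6,7,8,9,10,11,12,13,14,15}

Answer: 4 steps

q: 0,1,2,3,4,5,6,7,8,9,10,11,12,13,14,15
u: 7,8,9,6,7,8,9,10,11,12,13,14,15,16,17,18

steps = 4; useful = 48; efficiency = 48/64 = 3/4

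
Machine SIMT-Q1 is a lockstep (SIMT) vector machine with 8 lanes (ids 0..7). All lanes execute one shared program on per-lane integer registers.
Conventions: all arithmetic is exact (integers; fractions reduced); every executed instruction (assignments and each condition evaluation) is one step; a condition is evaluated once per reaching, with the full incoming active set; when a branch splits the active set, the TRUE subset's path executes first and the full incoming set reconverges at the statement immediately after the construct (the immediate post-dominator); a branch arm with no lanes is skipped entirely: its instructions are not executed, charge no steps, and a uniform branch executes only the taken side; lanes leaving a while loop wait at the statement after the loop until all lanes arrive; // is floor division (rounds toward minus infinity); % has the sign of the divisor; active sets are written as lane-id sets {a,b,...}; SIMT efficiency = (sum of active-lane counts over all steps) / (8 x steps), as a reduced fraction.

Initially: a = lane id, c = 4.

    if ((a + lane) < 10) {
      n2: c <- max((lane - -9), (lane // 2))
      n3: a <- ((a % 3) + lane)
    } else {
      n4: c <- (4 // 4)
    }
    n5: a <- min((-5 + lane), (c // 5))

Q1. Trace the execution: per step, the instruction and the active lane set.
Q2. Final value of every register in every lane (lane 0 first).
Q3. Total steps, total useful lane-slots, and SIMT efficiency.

step 0: eval ((a + lane) < 10)       {0,1,2,3,4,5,6,7}
step 1: c <- max((lane - -9), (lane // 2)) {0,1,2,3,4}
step 2: a <- ((a % 3) + lane)        {0,1,2,3,4}
step 3: c <- (4 // 4)                {5,6,7}
step 4: a <- min((-5 + lane), (c // 5)) {0,1,2,3,4,5,6,7}

Answer: 5 steps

a: -5,-4,-3,-2,-1,0,0,0
c: 9,10,11,12,13,1,1,1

steps = 5; useful = 29; efficiency = 29/40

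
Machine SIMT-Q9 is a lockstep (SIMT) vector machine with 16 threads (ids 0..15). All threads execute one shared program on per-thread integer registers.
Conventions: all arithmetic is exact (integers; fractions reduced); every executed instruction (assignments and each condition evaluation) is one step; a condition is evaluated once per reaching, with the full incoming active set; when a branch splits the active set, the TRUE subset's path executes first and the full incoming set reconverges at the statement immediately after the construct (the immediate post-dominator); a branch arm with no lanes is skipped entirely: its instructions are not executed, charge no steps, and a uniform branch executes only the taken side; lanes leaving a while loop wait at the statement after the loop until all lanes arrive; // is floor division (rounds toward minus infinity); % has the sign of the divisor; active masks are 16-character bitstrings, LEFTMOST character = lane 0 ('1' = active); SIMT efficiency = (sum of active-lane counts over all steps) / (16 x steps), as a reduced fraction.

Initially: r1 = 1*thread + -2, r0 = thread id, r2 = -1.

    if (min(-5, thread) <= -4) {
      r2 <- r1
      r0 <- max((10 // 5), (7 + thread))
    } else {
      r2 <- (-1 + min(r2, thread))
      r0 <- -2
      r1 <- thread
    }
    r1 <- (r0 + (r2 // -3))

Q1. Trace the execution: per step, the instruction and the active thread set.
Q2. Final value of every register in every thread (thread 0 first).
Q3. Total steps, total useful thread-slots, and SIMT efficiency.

step 0: eval (min(-5, thread) <= -4) 1111111111111111
step 1: r2 <- r1                     1111111111111111
step 2: r0 <- max((10 // 5), (7 + thread)) 1111111111111111
step 3: r1 <- (r0 + (r2 // -3))      1111111111111111

Answer: 4 steps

r1: 7,8,9,9,10,11,11,12,13,13,14,15,15,16,17,17
r0: 7,8,9,10,11,12,13,14,15,16,17,18,19,20,21,22
r2: -2,-1,0,1,2,3,4,5,6,7,8,9,10,11,12,13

steps = 4; useful = 64; efficiency = 64/64 = 1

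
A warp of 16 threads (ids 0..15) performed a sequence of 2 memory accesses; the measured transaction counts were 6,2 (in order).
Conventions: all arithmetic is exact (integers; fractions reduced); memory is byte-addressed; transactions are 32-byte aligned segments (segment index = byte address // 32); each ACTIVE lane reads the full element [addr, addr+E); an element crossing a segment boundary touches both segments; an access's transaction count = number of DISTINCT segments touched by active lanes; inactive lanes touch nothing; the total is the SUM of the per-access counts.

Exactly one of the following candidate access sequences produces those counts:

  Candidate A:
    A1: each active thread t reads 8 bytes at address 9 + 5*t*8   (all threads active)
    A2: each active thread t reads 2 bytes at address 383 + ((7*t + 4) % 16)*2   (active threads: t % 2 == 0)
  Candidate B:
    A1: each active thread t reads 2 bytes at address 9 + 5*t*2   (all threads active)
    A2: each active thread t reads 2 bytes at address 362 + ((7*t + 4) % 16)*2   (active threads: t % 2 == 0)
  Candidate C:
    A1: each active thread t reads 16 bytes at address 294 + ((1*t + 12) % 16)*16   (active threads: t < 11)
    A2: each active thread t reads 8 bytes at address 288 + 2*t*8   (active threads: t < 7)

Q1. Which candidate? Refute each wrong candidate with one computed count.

A: A1 gives 20 transactions, not 6
C: A1 gives 7 transactions, not 6
B: all counts match (6,2)

Answer: B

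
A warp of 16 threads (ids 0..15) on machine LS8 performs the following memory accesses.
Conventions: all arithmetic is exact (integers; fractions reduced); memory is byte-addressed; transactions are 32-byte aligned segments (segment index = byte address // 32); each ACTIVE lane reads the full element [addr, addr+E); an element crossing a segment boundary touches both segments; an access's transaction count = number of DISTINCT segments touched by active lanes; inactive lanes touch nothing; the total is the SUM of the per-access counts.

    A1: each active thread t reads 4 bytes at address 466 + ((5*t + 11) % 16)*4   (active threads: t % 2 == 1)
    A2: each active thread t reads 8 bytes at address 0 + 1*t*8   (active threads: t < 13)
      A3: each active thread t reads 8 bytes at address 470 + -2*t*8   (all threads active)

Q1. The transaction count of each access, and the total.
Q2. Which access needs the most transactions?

A1: 3 transactions
A2: 4 transactions
A3: 8 transactions

Answer: 3,4,8; total 15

Answer: A3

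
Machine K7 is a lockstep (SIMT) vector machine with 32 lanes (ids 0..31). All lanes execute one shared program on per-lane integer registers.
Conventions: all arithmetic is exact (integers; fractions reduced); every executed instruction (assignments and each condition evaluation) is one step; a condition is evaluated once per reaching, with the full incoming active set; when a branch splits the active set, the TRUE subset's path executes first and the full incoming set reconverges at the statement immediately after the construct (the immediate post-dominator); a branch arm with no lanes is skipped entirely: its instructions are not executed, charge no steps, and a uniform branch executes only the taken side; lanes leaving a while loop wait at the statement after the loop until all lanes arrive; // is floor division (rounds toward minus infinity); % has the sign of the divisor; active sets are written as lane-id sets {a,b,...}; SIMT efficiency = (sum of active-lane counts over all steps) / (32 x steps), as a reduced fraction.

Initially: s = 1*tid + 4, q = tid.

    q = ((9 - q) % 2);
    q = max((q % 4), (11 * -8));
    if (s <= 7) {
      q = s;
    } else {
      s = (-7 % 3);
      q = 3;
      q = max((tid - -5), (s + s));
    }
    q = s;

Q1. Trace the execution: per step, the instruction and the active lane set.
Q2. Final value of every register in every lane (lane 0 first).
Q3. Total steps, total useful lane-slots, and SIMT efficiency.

step 0: q <- ((9 - q) % 2)           {0,1,2,3,4,5,6,7,8,9,10,11,12,13,14,15,16,17,18,19,20,21,22,23,24,25,26,27,28,29,30,31}
step 1: q <- max((q % 4), (11 * -8)) {0,1,2,3,4,5,6,7,8,9,10,11,12,13,14,15,16,17,18,19,20,21,22,23,24,25,26,27,28,29,30,31}
step 2: eval (s <= 7)                {0,1,2,3,4,5,6,7,8,9,10,11,12,13,14,15,16,17,18,19,20,21,22,23,24,25,26,27,28,29,30,31}
step 3: q <- s                       {0,1,2,3}
step 4: s <- (-7 % 3)                {4,5,6,7,8,9,10,11,12,13,14,15,16,17,18,19,20,21,22,23,24,25,26,27,28,29,30,31}
step 5: q <- 3                       {4,5,6,7,8,9,10,11,12,13,14,15,16,17,18,19,20,21,22,23,24,25,26,27,28,29,30,31}
step 6: q <- max((tid - -5), (s + s)) {4,5,6,7,8,9,10,11,12,13,14,15,16,17,18,19,20,21,22,23,24,25,26,27,28,29,30,31}
step 7: q <- s                       {0,1,2,3,4,5,6,7,8,9,10,11,12,13,14,15,16,17,18,19,20,21,22,23,24,25,26,27,28,29,30,31}

Answer: 8 steps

s: 4,5,6,7,2,2,2,2,2,2,2,2,2,2,2,2,2,2,2,2,2,2,2,2,2,2,2,2,2,2,2,2
q: 4,5,6,7,2,2,2,2,2,2,2,2,2,2,2,2,2,2,2,2,2,2,2,2,2,2,2,2,2,2,2,2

steps = 8; useful = 216; efficiency = 216/256 = 27/32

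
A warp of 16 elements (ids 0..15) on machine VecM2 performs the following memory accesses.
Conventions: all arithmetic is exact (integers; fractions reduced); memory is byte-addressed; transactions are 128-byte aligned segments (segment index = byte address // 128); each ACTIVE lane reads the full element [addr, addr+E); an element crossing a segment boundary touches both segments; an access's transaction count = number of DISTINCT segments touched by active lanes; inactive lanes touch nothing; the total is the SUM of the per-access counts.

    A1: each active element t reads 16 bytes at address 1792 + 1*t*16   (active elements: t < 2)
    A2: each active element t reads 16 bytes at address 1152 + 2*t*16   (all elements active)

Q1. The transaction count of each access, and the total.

A1: 1 transaction
A2: 4 transactions

Answer: 1,4; total 5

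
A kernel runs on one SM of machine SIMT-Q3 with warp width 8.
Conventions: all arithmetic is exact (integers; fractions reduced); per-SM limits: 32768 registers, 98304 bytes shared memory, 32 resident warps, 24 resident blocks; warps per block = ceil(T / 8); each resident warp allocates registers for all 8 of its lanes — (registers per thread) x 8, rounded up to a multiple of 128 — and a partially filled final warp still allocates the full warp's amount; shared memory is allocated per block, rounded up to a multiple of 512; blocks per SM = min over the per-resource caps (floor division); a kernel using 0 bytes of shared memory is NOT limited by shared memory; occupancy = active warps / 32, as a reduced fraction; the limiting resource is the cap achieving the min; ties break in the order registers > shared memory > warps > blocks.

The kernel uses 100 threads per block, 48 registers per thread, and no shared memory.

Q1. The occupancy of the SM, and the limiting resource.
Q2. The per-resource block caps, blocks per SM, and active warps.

Answer: occupancy 13/16, limited by warps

registers: 6 blocks
shared memory: no limit (kernel uses none)
warps: 2 blocks
blocks: 24 blocks

Answer: 2 blocks, 26 active warps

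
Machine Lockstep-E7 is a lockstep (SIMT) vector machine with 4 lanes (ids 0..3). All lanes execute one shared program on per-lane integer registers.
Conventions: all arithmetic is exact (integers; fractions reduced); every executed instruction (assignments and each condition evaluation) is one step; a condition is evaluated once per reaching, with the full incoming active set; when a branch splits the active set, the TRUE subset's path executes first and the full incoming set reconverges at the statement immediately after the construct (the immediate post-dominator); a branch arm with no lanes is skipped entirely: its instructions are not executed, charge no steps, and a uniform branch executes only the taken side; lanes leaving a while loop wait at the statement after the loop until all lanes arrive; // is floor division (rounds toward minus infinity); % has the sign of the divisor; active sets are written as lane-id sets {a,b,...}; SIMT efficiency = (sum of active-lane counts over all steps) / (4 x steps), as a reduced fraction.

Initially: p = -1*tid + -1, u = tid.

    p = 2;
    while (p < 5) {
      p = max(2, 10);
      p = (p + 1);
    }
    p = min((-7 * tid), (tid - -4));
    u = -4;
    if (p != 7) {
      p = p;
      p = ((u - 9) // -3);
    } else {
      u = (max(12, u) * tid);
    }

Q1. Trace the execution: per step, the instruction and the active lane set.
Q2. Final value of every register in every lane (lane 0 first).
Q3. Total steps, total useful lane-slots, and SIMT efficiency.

step 0: p <- 2                       {0,1,2,3}
step 1: eval (p < 5)                 {0,1,2,3}
step 2: p <- max(2, 10)              {0,1,2,3}
step 3: p <- (p + 1)                 {0,1,2,3}
step 4: eval (p < 5)                 {0,1,2,3}
step 5: p <- min((-7 * tid), (tid - -4)) {0,1,2,3}
step 6: u <- -4                      {0,1,2,3}
step 7: eval (p != 7)                {0,1,2,3}
step 8: p <- p                       {0,1,2,3}
step 9: p <- ((u - 9) // -3)         {0,1,2,3}

Answer: 10 steps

p: 4,4,4,4
u: -4,-4,-4,-4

steps = 10; useful = 40; efficiency = 40/40 = 1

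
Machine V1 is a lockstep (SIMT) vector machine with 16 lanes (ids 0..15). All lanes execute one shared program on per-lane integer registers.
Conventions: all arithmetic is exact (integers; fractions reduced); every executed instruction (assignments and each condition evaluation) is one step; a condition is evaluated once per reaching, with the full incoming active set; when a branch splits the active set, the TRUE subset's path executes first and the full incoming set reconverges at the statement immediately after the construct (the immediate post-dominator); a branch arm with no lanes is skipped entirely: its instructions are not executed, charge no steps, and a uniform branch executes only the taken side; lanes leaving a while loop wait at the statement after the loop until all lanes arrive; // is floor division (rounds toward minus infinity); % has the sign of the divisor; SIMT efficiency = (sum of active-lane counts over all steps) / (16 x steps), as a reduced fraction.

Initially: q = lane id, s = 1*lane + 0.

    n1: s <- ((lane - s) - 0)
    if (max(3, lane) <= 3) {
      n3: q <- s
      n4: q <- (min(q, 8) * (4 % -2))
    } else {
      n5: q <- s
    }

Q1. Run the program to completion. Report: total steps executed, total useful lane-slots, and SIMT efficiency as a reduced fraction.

Answer: 5 steps, 52 useful, 13/20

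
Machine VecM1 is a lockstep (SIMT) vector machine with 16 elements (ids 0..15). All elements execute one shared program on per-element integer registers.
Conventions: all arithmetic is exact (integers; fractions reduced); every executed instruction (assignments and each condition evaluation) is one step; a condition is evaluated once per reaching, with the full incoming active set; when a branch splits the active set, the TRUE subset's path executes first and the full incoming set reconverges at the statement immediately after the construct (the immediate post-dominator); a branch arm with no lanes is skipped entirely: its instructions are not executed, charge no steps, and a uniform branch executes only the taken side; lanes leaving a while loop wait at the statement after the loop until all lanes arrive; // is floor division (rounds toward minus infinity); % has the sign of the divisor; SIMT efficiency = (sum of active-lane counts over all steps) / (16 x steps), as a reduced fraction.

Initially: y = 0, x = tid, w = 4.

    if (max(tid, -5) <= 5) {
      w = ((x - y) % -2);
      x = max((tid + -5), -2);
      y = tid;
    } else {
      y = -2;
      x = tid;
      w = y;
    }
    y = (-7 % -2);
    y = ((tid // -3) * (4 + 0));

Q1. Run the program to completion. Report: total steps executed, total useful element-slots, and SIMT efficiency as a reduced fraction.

Answer: 9 steps, 96 useful, 2/3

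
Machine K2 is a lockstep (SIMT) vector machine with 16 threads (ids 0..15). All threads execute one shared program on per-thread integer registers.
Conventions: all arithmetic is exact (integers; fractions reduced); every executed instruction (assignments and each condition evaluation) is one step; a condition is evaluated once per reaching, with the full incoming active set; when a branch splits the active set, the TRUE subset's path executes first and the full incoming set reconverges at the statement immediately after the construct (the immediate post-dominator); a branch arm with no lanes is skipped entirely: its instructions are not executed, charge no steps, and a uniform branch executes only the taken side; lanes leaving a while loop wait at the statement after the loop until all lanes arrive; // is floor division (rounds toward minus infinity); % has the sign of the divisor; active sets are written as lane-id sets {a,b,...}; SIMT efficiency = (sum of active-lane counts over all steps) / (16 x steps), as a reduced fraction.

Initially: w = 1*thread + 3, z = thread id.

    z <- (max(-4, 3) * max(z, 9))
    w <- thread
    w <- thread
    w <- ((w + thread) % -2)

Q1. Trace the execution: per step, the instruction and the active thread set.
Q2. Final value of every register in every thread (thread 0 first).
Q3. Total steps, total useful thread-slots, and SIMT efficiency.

step 0: z <- (max(-4, 3) * max(z, 9)) {0,1,2,3,4,5,6,7,8,9,10,11,12,13,14,15}
step 1: w <- thread                  {0,1,2,3,4,5,6,7,8,9,10,11,12,13,14,15}
step 2: w <- thread                  {0,1,2,3,4,5,6,7,8,9,10,11,12,13,14,15}
step 3: w <- ((w + thread) % -2)     {0,1,2,3,4,5,6,7,8,9,10,11,12,13,14,15}

Answer: 4 steps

w: 0,0,0,0,0,0,0,0,0,0,0,0,0,0,0,0
z: 27,27,27,27,27,27,27,27,27,27,30,33,36,39,42,45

steps = 4; useful = 64; efficiency = 64/64 = 1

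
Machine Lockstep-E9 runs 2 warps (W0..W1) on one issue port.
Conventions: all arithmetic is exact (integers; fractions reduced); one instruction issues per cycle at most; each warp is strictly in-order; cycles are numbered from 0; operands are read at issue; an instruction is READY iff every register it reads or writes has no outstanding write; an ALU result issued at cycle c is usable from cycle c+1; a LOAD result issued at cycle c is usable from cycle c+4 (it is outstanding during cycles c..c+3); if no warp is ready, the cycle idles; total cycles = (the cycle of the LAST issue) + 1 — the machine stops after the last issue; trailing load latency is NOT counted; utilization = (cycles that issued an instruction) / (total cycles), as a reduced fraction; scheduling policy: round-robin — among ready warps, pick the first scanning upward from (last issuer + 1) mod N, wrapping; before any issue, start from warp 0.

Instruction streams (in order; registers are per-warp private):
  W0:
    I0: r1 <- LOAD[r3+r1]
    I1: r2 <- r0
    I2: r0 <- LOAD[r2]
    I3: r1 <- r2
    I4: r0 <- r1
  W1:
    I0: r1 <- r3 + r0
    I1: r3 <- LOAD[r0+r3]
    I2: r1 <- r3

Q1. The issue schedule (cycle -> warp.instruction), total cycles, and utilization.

cycle 0: W0.I0
cycle 1: W1.I0
cycle 2: W0.I1
cycle 3: W1.I1
cycle 4: W0.I2
cycle 5: W0.I3
cycle 6: idle
cycle 7: W1.I2
cycle 8: W0.I4

Answer: 9 cycles, utilization 8/9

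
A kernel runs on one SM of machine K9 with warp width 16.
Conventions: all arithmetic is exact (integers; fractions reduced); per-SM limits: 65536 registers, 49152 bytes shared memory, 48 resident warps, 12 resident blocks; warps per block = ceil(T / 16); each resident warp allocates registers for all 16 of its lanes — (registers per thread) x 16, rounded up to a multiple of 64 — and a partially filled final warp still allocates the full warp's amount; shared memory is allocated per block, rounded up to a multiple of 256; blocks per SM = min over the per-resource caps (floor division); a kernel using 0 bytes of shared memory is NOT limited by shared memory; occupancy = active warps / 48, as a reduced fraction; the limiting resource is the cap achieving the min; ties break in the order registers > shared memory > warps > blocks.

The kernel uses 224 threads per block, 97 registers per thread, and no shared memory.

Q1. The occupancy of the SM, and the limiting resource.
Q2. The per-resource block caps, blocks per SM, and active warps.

Answer: occupancy 7/12, limited by registers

registers: 2 blocks
shared memory: no limit (kernel uses none)
warps: 3 blocks
blocks: 12 blocks

Answer: 2 blocks, 28 active warps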